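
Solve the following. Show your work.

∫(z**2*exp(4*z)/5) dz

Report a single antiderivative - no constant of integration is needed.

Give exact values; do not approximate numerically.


Step 1. Integrate ∫(z**2*exp(4*z)/5) dz by parts with u = z**2, dv = (exp(4*z)/5) dz, so v = exp(4*z)/20: now z**2*exp(4*z)/20 + ∫(-z*exp(4*z)/10) dz.
Step 2. Integrate ∫(-z*exp(4*z)/10) dz by parts with u = z, dv = (-exp(4*z)/10) dz, so v = -exp(4*z)/40: now z**2*exp(4*z)/20 - z*exp(4*z)/40 + ∫(exp(4*z)/40) dz.
Step 3. Evaluate the standard form: now z**2*exp(4*z)/20 - z*exp(4*z)/40 + exp(4*z)/160.
Answer: z**2*exp(4*z)/20 - z*exp(4*z)/40 + exp(4*z)/160.


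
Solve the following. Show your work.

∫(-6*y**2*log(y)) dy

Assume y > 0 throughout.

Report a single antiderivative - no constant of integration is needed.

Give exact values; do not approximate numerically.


Step 1. Integrate ∫(-6*y**2*log(y)) dy by parts with u = log(y), dv = (-6*y**2) dy, so v = -2*y**3 [assuming y > 0]: now -2*y**3*log(y) + ∫(2*y**2) dy.
Step 2. Evaluate the standard form: now -2*y**3*log(y) + 2*y**3/3.
Answer: -2*y**3*log(y) + 2*y**3/3.


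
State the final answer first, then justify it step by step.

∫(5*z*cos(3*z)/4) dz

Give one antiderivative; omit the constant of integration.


The answer is 5*z*sin(3*z)/12 + 5*cos(3*z)/36.
Step 1. Integrate ∫(5*z*cos(3*z)/4) dz by parts with u = z, dv = (5*cos(3*z)/4) dz, so v = 5*sin(3*z)/12: now 5*z*sin(3*z)/12 + ∫(-5*sin(3*z)/12) dz.
Step 2. Evaluate the standard form: now 5*z*sin(3*z)/12 + 5*cos(3*z)/36.
Answer: 5*z*sin(3*z)/12 + 5*cos(3*z)/36.


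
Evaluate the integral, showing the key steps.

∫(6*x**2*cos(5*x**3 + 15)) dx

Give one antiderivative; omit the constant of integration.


Step 1. Substitute u = x**3 + 3, turning ∫(6*x**2*cos(5*x**3 + 15)) dx into ∫(2*cos(5*u)) du: now ∫(2*cos(5*u)) du.
Step 2. Evaluate the standard form: now 2*sin(5*u)/5.
Step 3. Substitute back u = x**3 + 3: now 2*sin(5*x**3 + 15)/5.
Answer: 2*sin(5*x**3 + 15)/5.


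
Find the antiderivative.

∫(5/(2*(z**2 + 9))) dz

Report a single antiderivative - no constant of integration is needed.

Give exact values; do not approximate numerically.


Answer: 5*atan(z/3)/6.


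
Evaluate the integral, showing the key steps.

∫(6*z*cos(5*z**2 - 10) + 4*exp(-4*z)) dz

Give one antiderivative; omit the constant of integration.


Step 1. Rewrite: now ∫(6*z*cos(5*z**2 - 10)) dz + ∫(4*exp(-4*z)) dz.
Step 2. Evaluate the standard form: now ∫(6*z*cos(5*z**2 - 10)) dz - exp(-4*z).
Step 3. Substitute u = z**2 - 2, turning ∫(6*z*cos(5*z**2 - 10)) dz into ∫(3*cos(5*u)) du: now ∫(3*cos(5*u)) du - exp(-4*z).
Step 4. Evaluate the standard form: now 3*sin(5*u)/5 - exp(-4*z).
Step 5. Substitute back u = z**2 - 2: now 3*sin(5*z**2 - 10)/5 - exp(-4*z).
Answer: 3*sin(5*z**2 - 10)/5 - exp(-4*z).


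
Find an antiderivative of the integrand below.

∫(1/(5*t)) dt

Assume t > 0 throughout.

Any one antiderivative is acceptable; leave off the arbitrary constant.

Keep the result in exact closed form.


Answer: log(t)/5.


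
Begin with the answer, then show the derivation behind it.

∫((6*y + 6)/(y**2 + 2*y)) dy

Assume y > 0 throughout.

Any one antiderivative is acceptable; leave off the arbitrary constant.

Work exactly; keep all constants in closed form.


The answer is 3*log(y) + 3*log(y + 2).
Step 1. Decompose ∫((6*y + 6)/(y**2 + 2*y)) dy by partial fractions, (6*y + 6)/(y**2 + 2*y) = 3/(y + 2) + 3/y: now ∫(3/y) dy + ∫(3/(y + 2)) dy.
Step 2. Evaluate the standard form [assuming y > 0]: now 3*log(y) + ∫(3/(y + 2)) dy.
Step 3. Evaluate the standard form [assuming y > -2]: now 3*log(y) + 3*log(y + 2).
Answer: 3*log(y) + 3*log(y + 2).


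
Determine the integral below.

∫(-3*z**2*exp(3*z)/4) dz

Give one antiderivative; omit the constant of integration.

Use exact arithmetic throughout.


Answer: -z**2*exp(3*z)/4 + z*exp(3*z)/6 - exp(3*z)/18.


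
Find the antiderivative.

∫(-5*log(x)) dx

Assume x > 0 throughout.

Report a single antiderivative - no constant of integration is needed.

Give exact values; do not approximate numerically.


Answer: -5*x*log(x) + 5*x.


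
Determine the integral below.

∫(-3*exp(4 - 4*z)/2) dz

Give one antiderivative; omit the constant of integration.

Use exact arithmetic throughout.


Answer: 3*exp(4 - 4*z)/8.


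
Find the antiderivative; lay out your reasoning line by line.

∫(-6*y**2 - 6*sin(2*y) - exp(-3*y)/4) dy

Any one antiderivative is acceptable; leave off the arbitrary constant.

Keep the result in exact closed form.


Step 1. Rewrite: now ∫(-6*y**2) dy + ∫(-exp(-3*y)/4) dy + ∫(-6*sin(2*y)) dy.
Step 2. Evaluate the standard form: now -2*y**3 + ∫(-exp(-3*y)/4) dy + ∫(-6*sin(2*y)) dy.
Step 3. Evaluate the standard form: now -2*y**3 + 3*cos(2*y) + ∫(-exp(-3*y)/4) dy.
Step 4. Evaluate the standard form: now -2*y**3 + 3*cos(2*y) + exp(-3*y)/12.
Answer: -2*y**3 + 3*cos(2*y) + exp(-3*y)/12.


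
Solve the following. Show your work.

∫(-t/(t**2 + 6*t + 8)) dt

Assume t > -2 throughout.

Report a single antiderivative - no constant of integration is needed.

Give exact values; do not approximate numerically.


Step 1. Decompose ∫(-t/(t**2 + 6*t + 8)) dt by partial fractions, -t/(t**2 + 6*t + 8) = -2/(t + 4) + 1/(t + 2): now ∫(1/(t + 2)) dt + ∫(-2/(t + 4)) dt.
Step 2. Evaluate the standard form [assuming t > -4]: now -2*log(t + 4) + ∫(1/(t + 2)) dt.
Step 3. Evaluate the standard form [assuming t > -2]: now log(t + 2) - 2*log(t + 4).
Answer: log(t + 2) - 2*log(t + 4).


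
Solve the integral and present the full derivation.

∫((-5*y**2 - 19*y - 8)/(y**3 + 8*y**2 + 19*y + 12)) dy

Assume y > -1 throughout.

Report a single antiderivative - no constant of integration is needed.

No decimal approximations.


Step 1. Decompose ∫((-5*y**2 - 19*y - 8)/(y**3 + 8*y**2 + 19*y + 12)) dy by partial fractions, (-5*y**2 - 19*y - 8)/(y**3 + 8*y**2 + 19*y + 12) = -4/(y + 4) - 2/(y + 3) + 1/(y + 1): now ∫(1/(y + 1)) dy + ∫(-2/(y + 3)) dy + ∫(-4/(y + 4)) dy.
Step 2. Evaluate the standard form [assuming y > -1]: now log(y + 1) + ∫(-2/(y + 3)) dy + ∫(-4/(y + 4)) dy.
Step 3. Evaluate the standard form [assuming y > -3]: now log(y + 1) - 2*log(y + 3) + ∫(-4/(y + 4)) dy.
Step 4. Evaluate the standard form [assuming y > -4]: now log(y + 1) - 2*log(y + 3) - 4*log(y + 4).
Answer: log(y + 1) - 2*log(y + 3) - 4*log(y + 4).


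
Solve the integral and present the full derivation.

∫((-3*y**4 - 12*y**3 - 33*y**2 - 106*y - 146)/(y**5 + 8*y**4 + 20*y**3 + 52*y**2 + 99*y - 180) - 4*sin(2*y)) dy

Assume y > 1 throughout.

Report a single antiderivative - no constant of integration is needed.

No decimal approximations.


Step 1. Rewrite: now ∫((-3*y**4 - 12*y**3 - 33*y**2 - 106*y - 146)/(y**5 + 8*y**4 + 20*y**3 + 52*y**2 + 99*y - 180)) dy + ∫(-4*sin(2*y)) dy.
Step 2. Evaluate the standard form: now 2*cos(2*y) + ∫((-3*y**4 - 12*y**3 - 33*y**2 - 106*y - 146)/(y**5 + 8*y**4 + 20*y**3 + 52*y**2 + 99*y - 180)) dy.
Step 3. Decompose ∫((-3*y**4 - 12*y**3 - 33*y**2 - 106*y - 146)/(y**5 + 8*y**4 + 20*y**3 + 52*y**2 + 99*y - 180)) dy by partial fractions, (-3*y**4 - 12*y**3 - 33*y**2 - 106*y - 146)/(y**5 + 8*y**4 + 20*y**3 + 52*y**2 + 99*y - 180) = 1/(y**2 + 9) - 4/(y + 5) + 2/(y + 4) - 1/(y - 1): now 2*cos(2*y) + ∫(-1/(y - 1)) dy + ∫(2/(y + 4)) dy + ∫(-4/(y + 5)) dy + ∫(1/(y**2 + 9)) dy.
Step 4. Evaluate the standard form [assuming y > -5]: now -4*log(y + 5) + 2*cos(2*y) + ∫(-1/(y - 1)) dy + ∫(2/(y + 4)) dy + ∫(1/(y**2 + 9)) dy.
Step 5. Evaluate the standard form [assuming y > -4]: now 2*log(y + 4) - 4*log(y + 5) + 2*cos(2*y) + ∫(-1/(y - 1)) dy + ∫(1/(y**2 + 9)) dy.
Step 6. Evaluate the standard form [assuming y > 1]: now -log(y - 1) + 2*log(y + 4) - 4*log(y + 5) + 2*cos(2*y) + ∫(1/(y**2 + 9)) dy.
Step 7. Evaluate the standard form: now -log(y - 1) + 2*log(y + 4) - 4*log(y + 5) + 2*cos(2*y) + atan(y/3)/3.
Answer: -log(y - 1) + 2*log(y + 4) - 4*log(y + 5) + 2*cos(2*y) + atan(y/3)/3.


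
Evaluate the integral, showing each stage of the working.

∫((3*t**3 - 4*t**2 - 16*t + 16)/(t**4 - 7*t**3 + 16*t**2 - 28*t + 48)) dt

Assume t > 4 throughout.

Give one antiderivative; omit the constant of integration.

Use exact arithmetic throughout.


Step 1. Decompose ∫((3*t**3 - 4*t**2 - 16*t + 16)/(t**4 - 7*t**3 + 16*t**2 - 28*t + 48)) dt by partial fractions, (3*t**3 - 4*t**2 - 16*t + 16)/(t**4 - 7*t**3 + 16*t**2 - 28*t + 48) = 4/(t**2 + 4) - 1/(t - 3) + 4/(t - 4): now ∫(4/(t - 4)) dt + ∫(-1/(t - 3)) dt + ∫(4/(t**2 + 4)) dt.
Step 2. Evaluate the standard form [assuming t > 3]: now -log(t - 3) + ∫(4/(t - 4)) dt + ∫(4/(t**2 + 4)) dt.
Step 3. Evaluate the standard form [assuming t > 4]: now 4*log(t - 4) - log(t - 3) + ∫(4/(t**2 + 4)) dt.
Step 4. Evaluate the standard form: now 4*log(t - 4) - log(t - 3) + 2*atan(t/2).
Answer: 4*log(t - 4) - log(t - 3) + 2*atan(t/2).


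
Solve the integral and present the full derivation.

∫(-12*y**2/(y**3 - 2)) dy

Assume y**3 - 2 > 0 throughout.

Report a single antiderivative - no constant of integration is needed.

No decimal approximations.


Step 1. Substitute u = y**3 - 2, turning ∫(-12*y**2/(y**3 - 2)) dy into ∫(-4/u) du: now ∫(-4/u) du.
Step 2. Evaluate the standard form [assuming u > 0]: now -4*log(u).
Step 3. Substitute back u = y**3 - 2: now -4*log(y**3 - 2).
Answer: -4*log(y**3 - 2).


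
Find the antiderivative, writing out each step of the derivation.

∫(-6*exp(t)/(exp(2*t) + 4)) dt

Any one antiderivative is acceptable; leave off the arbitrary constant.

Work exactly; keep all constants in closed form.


Step 1. Substitute u = exp(t), turning ∫(-6*exp(t)/(exp(2*t) + 4)) dt into ∫(-6/(u**2 + 4)) du: now ∫(-6/(u**2 + 4)) du.
Step 2. Evaluate the standard form: now -3*atan(u/2).
Step 3. Substitute back u = exp(t): now -3*atan(exp(t)/2).
Answer: -3*atan(exp(t)/2).


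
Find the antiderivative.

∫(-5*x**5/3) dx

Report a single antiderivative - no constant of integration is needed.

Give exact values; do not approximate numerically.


Answer: -5*x**6/18.


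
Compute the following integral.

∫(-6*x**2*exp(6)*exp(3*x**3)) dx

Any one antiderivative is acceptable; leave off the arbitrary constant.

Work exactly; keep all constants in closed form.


Answer: -2*exp(3*x**3 + 6)/3.


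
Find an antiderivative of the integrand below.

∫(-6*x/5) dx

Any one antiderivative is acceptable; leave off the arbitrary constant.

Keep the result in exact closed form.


Answer: -3*x**2/5.


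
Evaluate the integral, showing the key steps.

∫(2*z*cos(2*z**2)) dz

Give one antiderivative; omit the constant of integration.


Step 1. Substitute u = z**2, turning ∫(2*z*cos(2*z**2)) dz into ∫(cos(2*u)) du: now ∫(cos(2*u)) du.
Step 2. Evaluate the standard form: now sin(2*u)/2.
Step 3. Substitute back u = z**2: now sin(2*z**2)/2.
Answer: sin(2*z**2)/2.


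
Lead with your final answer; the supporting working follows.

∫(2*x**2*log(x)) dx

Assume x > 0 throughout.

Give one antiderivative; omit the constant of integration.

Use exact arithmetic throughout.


The answer is 2*x**3*log(x)/3 - 2*x**3/9.
Step 1. Integrate ∫(2*x**2*log(x)) dx by parts with u = log(x), dv = (2*x**2) dx, so v = 2*x**3/3 [assuming x > 0]: now 2*x**3*log(x)/3 + ∫(-2*x**2/3) dx.
Step 2. Evaluate the standard form: now 2*x**3*log(x)/3 - 2*x**3/9.
Answer: 2*x**3*log(x)/3 - 2*x**3/9.


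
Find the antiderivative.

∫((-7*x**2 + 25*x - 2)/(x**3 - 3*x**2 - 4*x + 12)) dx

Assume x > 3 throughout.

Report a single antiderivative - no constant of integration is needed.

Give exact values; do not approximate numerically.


Answer: 2*log(x - 3) - 5*log(x - 2) - 4*log(x + 2).


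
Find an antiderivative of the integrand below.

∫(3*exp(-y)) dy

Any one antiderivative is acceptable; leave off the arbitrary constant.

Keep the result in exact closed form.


Answer: -3*exp(-y).


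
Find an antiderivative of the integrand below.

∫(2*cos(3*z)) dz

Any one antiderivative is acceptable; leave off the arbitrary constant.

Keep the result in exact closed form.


Answer: 2*sin(3*z)/3.


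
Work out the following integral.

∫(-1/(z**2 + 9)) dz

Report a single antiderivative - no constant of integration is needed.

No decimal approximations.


Answer: -atan(z/3)/3.


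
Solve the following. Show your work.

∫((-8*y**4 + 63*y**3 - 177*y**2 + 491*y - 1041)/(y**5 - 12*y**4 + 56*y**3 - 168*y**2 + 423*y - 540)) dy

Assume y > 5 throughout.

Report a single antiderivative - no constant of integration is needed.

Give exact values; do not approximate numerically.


Step 1. Decompose ∫((-8*y**4 + 63*y**3 - 177*y**2 + 491*y - 1041)/(y**5 - 12*y**4 + 56*y**3 - 168*y**2 + 423*y - 540)) dy by partial fractions, (-8*y**4 + 63*y**3 - 177*y**2 + 491*y - 1041)/(y**5 - 12*y**4 + 56*y**3 - 168*y**2 + 423*y - 540) = -2/(y**2 + 9) - 3/(y - 3) - 3/(y - 4) - 2/(y - 5): now ∫(-2/(y - 5)) dy + ∫(-3/(y - 4)) dy + ∫(-3/(y - 3)) dy + ∫(-2/(y**2 + 9)) dy.
Step 2. Evaluate the standard form [assuming y > 3]: now -3*log(y - 3) + ∫(-2/(y - 5)) dy + ∫(-3/(y - 4)) dy + ∫(-2/(y**2 + 9)) dy.
Step 3. Evaluate the standard form [assuming y > 5]: now -2*log(y - 5) - 3*log(y - 3) + ∫(-3/(y - 4)) dy + ∫(-2/(y**2 + 9)) dy.
Step 4. Evaluate the standard form [assuming y > 4]: now -2*log(y - 5) - 3*log(y - 4) - 3*log(y - 3) + ∫(-2/(y**2 + 9)) dy.
Step 5. Evaluate the standard form: now -2*log(y - 5) - 3*log(y - 4) - 3*log(y - 3) - 2*atan(y/3)/3.
Answer: -2*log(y - 5) - 3*log(y - 4) - 3*log(y - 3) - 2*atan(y/3)/3.


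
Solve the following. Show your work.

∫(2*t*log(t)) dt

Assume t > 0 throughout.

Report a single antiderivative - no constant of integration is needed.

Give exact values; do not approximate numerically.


Step 1. Integrate ∫(2*t*log(t)) dt by parts with u = log(t), dv = (2*t) dt, so v = t**2 [assuming t > 0]: now t**2*log(t) + ∫(-t) dt.
Step 2. Evaluate the standard form: now t**2*log(t) - t**2/2.
Answer: t**2*log(t) - t**2/2.


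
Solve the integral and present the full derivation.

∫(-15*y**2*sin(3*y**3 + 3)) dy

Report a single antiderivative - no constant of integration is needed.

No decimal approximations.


Step 1. Substitute u = y**3 + 1, turning ∫(-15*y**2*sin(3*y**3 + 3)) dy into ∫(-5*sin(3*u)) du: now ∫(-5*sin(3*u)) du.
Step 2. Evaluate the standard form: now 5*cos(3*u)/3.
Step 3. Substitute back u = y**3 + 1: now 5*cos(3*y**3 + 3)/3.
Answer: 5*cos(3*y**3 + 3)/3.


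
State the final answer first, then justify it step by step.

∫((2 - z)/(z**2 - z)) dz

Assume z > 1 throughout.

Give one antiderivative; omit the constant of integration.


The answer is -2*log(z) + log(z - 1).
Step 1. Decompose ∫((2 - z)/(z**2 - z)) dz by partial fractions, (2 - z)/(z**2 - z) = 1/(z - 1) - 2/z: now ∫(-2/z) dz + ∫(1/(z - 1)) dz.
Step 2. Evaluate the standard form [assuming z > 1]: now log(z - 1) + ∫(-2/z) dz.
Step 3. Evaluate the standard form [assuming z > 0]: now -2*log(z) + log(z - 1).
Answer: -2*log(z) + log(z - 1).


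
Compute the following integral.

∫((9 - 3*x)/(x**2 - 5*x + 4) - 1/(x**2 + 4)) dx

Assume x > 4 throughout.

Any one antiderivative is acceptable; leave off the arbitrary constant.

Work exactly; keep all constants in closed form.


Answer: -log(x - 4) - 2*log(x - 1) - atan(x/2)/2.


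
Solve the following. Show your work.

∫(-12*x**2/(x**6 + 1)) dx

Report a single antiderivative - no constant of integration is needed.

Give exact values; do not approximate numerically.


Step 1. Substitute u = x**3, turning ∫(-12*x**2/(x**6 + 1)) dx into ∫(-4/(u**2 + 1)) du: now ∫(-4/(u**2 + 1)) du.
Step 2. Evaluate the standard form: now -4*atan(u).
Step 3. Substitute back u = x**3: now -4*atan(x**3).
Answer: -4*atan(x**3).


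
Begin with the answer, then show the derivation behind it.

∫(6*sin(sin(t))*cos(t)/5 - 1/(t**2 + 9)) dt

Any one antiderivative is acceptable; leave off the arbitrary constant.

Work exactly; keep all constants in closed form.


The answer is -6*cos(sin(t))/5 - atan(t/3)/3.
Step 1. Rewrite: now ∫(6*sin(sin(t))*cos(t)/5) dt + ∫(-1/(t**2 + 9)) dt.
Step 2. Evaluate the standard form: now -atan(t/3)/3 + ∫(6*sin(sin(t))*cos(t)/5) dt.
Step 3. Substitute u = sin(t), turning ∫(6*sin(sin(t))*cos(t)/5) dt into ∫(6*sin(u)/5) du: now -atan(t/3)/3 + ∫(6*sin(u)/5) du.
Step 4. Evaluate the standard form: now -6*cos(u)/5 - atan(t/3)/3.
Step 5. Substitute back u = sin(t): now -6*cos(sin(t))/5 - atan(t/3)/3.
Answer: -6*cos(sin(t))/5 - atan(t/3)/3.


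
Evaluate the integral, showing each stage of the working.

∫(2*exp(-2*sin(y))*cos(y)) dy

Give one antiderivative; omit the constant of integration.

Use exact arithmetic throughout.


Step 1. Substitute u = sin(y), turning ∫(2*exp(-2*sin(y))*cos(y)) dy into ∫(2*exp(-2*u)) du: now ∫(2*exp(-2*u)) du.
Step 2. Evaluate the standard form: now -exp(-2*u).
Step 3. Substitute back u = sin(y): now -exp(-2*sin(y)).
Answer: -exp(-2*sin(y)).


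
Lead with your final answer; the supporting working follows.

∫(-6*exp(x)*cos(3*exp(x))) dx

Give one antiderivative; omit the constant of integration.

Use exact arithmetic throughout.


The answer is -2*sin(3*exp(x)).
Step 1. Substitute u = exp(x), turning ∫(-6*exp(x)*cos(3*exp(x))) dx into ∫(-6*cos(3*u)) du: now ∫(-6*cos(3*u)) du.
Step 2. Evaluate the standard form: now -2*sin(3*u).
Step 3. Substitute back u = exp(x): now -2*sin(3*exp(x)).
Answer: -2*sin(3*exp(x)).


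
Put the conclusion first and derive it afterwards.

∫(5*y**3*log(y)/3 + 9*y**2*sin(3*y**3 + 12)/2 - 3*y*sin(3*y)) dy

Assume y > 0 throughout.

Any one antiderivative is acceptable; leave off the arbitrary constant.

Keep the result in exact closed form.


The answer is 5*y**4*log(y)/12 - 5*y**4/48 + y*cos(3*y) - sin(3*y)/3 - cos(3*y**3 + 12)/2.
Step 1. Rewrite: now ∫(-3*y*sin(3*y)) dy + ∫(9*y**2*sin(3*y**3 + 12)/2) dy + ∫(5*y**3*log(y)/3) dy.
Step 2. Integrate ∫(5*y**3*log(y)/3) dy by parts with u = log(y), dv = (5*y**3/3) dy, so v = 5*y**4/12 [assuming y > 0]: now 5*y**4*log(y)/12 + ∫(-5*y**3/12) dy + ∫(-3*y*sin(3*y)) dy + ∫(9*y**2*sin(3*y**3 + 12)/2) dy.
Step 3. Evaluate the standard form: now 5*y**4*log(y)/12 - 5*y**4/48 + ∫(-3*y*sin(3*y)) dy + ∫(9*y**2*sin(3*y**3 + 12)/2) dy.
Step 4. Substitute u = y**3 + 4, turning ∫(9*y**2*sin(3*y**3 + 12)/2) dy into ∫(3*sin(3*u)/2) du: now 5*y**4*log(y)/12 - 5*y**4/48 + ∫(-3*y*sin(3*y)) dy + ∫(3*sin(3*u)/2) du.
Step 5. Evaluate the standard form: now 5*y**4*log(y)/12 - 5*y**4/48 - cos(3*u)/2 + ∫(-3*y*sin(3*y)) dy.
Step 6. Substitute back u = y**3 + 4: now 5*y**4*log(y)/12 - 5*y**4/48 - cos(3*y**3 + 12)/2 + ∫(-3*y*sin(3*y)) dy.
Step 7. Integrate ∫(-3*y*sin(3*y)) dy by parts with u = y, dv = (-3*sin(3*y)) dy, so v = cos(3*y): now 5*y**4*log(y)/12 - 5*y**4/48 + y*cos(3*y) - cos(3*y**3 + 12)/2 + ∫(-cos(3*y)) dy.
Step 8. Evaluate the standard form: now 5*y**4*log(y)/12 - 5*y**4/48 + y*cos(3*y) - sin(3*y)/3 - cos(3*y**3 + 12)/2.
Answer: 5*y**4*log(y)/12 - 5*y**4/48 + y*cos(3*y) - sin(3*y)/3 - cos(3*y**3 + 12)/2.


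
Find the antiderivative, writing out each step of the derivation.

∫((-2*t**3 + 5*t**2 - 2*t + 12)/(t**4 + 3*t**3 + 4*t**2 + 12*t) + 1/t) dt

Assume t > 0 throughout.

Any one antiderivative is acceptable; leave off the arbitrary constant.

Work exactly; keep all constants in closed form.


Step 1. Rewrite: now ∫(1/t) dt + ∫((-2*t**3 + 5*t**2 - 2*t + 12)/(t**4 + 3*t**3 + 4*t**2 + 12*t)) dt.
Step 2. Evaluate the standard form [assuming t > 0]: now log(t) + ∫((-2*t**3 + 5*t**2 - 2*t + 12)/(t**4 + 3*t**3 + 4*t**2 + 12*t)) dt.
Step 3. Decompose ∫((-2*t**3 + 5*t**2 - 2*t + 12)/(t**4 + 3*t**3 + 4*t**2 + 12*t)) dt by partial fractions, (-2*t**3 + 5*t**2 - 2*t + 12)/(t**4 + 3*t**3 + 4*t**2 + 12*t) = 2/(t**2 + 4) - 3/(t + 3) + 1/t: now log(t) + ∫(1/t) dt + ∫(-3/(t + 3)) dt + ∫(2/(t**2 + 4)) dt.
Step 4. Evaluate the standard form [assuming t > 0]: now 2*log(t) + ∫(-3/(t + 3)) dt + ∫(2/(t**2 + 4)) dt.
Step 5. Evaluate the standard form [assuming t > -3]: now 2*log(t) - 3*log(t + 3) + ∫(2/(t**2 + 4)) dt.
Step 6. Evaluate the standard form: now 2*log(t) - 3*log(t + 3) + atan(t/2).
Answer: 2*log(t) - 3*log(t + 3) + atan(t/2).


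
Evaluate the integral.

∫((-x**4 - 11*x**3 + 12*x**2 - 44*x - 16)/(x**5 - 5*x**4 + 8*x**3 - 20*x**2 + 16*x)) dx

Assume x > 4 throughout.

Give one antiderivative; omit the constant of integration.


Answer: -log(x) - 4*log(x - 4) + 4*log(x - 1) - 2*atan(x/2).


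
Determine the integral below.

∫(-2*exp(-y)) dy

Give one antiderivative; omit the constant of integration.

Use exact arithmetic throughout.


Answer: 2*exp(-y).


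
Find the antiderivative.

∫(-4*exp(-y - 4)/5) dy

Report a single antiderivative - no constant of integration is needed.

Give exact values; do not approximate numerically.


Answer: 4*exp(-y - 4)/5.


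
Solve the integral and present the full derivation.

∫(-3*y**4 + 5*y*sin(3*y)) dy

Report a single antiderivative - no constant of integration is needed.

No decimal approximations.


Step 1. Rewrite: now ∫(-3*y**4) dy + ∫(5*y*sin(3*y)) dy.
Step 2. Evaluate the standard form: now -3*y**5/5 + ∫(5*y*sin(3*y)) dy.
Step 3. Integrate ∫(5*y*sin(3*y)) dy by parts with u = y, dv = (5*sin(3*y)) dy, so v = -5*cos(3*y)/3: now -3*y**5/5 - 5*y*cos(3*y)/3 + ∫(5*cos(3*y)/3) dy.
Step 4. Evaluate the standard form: now -3*y**5/5 - 5*y*cos(3*y)/3 + 5*sin(3*y)/9.
Answer: -3*y**5/5 - 5*y*cos(3*y)/3 + 5*sin(3*y)/9.


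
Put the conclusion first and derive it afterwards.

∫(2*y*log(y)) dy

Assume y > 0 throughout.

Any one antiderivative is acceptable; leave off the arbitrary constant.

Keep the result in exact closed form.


The answer is y**2*log(y) - y**2/2.
Step 1. Integrate ∫(2*y*log(y)) dy by parts with u = log(y), dv = (2*y) dy, so v = y**2 [assuming y > 0]: now y**2*log(y) + ∫(-y) dy.
Step 2. Evaluate the standard form: now y**2*log(y) - y**2/2.
Answer: y**2*log(y) - y**2/2.


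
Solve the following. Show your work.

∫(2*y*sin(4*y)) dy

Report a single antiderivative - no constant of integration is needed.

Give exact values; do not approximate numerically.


Step 1. Integrate ∫(2*y*sin(4*y)) dy by parts with u = y, dv = (2*sin(4*y)) dy, so v = -cos(4*y)/2: now -y*cos(4*y)/2 + ∫(cos(4*y)/2) dy.
Step 2. Evaluate the standard form: now -y*cos(4*y)/2 + sin(4*y)/8.
Answer: -y*cos(4*y)/2 + sin(4*y)/8.


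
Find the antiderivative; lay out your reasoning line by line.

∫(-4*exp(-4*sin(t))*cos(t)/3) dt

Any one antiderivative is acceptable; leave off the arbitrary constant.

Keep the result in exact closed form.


Step 1. Substitute u = sin(t), turning ∫(-4*exp(-4*sin(t))*cos(t)/3) dt into ∫(-4*exp(-4*u)/3) du: now ∫(-4*exp(-4*u)/3) du.
Step 2. Evaluate the standard form: now exp(-4*u)/3.
Step 3. Substitute back u = sin(t): now exp(-4*sin(t))/3.
Answer: exp(-4*sin(t))/3.


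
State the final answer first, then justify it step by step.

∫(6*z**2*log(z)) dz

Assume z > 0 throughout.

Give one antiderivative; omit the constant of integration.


The answer is 2*z**3*log(z) - 2*z**3/3.
Step 1. Integrate ∫(6*z**2*log(z)) dz by parts with u = log(z), dv = (6*z**2) dz, so v = 2*z**3 [assuming z > 0]: now 2*z**3*log(z) + ∫(-2*z**2) dz.
Step 2. Evaluate the standard form: now 2*z**3*log(z) - 2*z**3/3.
Answer: 2*z**3*log(z) - 2*z**3/3.


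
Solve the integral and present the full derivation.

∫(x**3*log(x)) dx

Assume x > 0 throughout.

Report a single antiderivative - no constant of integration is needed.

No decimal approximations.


Step 1. Integrate ∫(x**3*log(x)) dx by parts with u = log(x), dv = (x**3) dx, so v = x**4/4 [assuming x > 0]: now x**4*log(x)/4 + ∫(-x**3/4) dx.
Step 2. Evaluate the standard form: now x**4*log(x)/4 - x**4/16.
Answer: x**4*log(x)/4 - x**4/16.


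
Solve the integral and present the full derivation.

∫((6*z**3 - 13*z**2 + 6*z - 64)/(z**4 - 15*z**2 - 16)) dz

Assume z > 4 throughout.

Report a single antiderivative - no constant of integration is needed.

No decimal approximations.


Step 1. Decompose ∫((6*z**3 - 13*z**2 + 6*z - 64)/(z**4 - 15*z**2 - 16)) dz by partial fractions, (6*z**3 - 13*z**2 + 6*z - 64)/(z**4 - 15*z**2 - 16) = 3/(z**2 + 1) + 5/(z + 4) + 1/(z - 4): now ∫(1/(z - 4)) dz + ∫(5/(z + 4)) dz + ∫(3/(z**2 + 1)) dz.
Step 2. Evaluate the standard form [assuming z > 4]: now log(z - 4) + ∫(5/(z + 4)) dz + ∫(3/(z**2 + 1)) dz.
Step 3. Evaluate the standard form [assuming z > -4]: now log(z - 4) + 5*log(z + 4) + ∫(3/(z**2 + 1)) dz.
Step 4. Evaluate the standard form: now log(z - 4) + 5*log(z + 4) + 3*atan(z).
Answer: log(z - 4) + 5*log(z + 4) + 3*atan(z).


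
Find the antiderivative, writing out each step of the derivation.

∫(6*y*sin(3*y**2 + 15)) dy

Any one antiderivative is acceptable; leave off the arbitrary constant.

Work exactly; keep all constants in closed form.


Step 1. Substitute u = y**2 + 5, turning ∫(6*y*sin(3*y**2 + 15)) dy into ∫(3*sin(3*u)) du: now ∫(3*sin(3*u)) du.
Step 2. Evaluate the standard form: now -cos(3*u).
Step 3. Substitute back u = y**2 + 5: now -cos(3*y**2 + 15).
Answer: -cos(3*y**2 + 15).


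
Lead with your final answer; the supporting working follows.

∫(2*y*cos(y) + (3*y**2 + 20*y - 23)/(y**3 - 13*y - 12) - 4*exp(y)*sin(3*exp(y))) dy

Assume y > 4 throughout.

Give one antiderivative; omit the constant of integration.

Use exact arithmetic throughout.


The answer is 2*y*sin(y) + 3*log(y - 4) + 4*log(y + 1) - 4*log(y + 3) + 2*cos(y) + 4*cos(3*exp(y))/3.
Step 1. Rewrite: now ∫(2*y*cos(y)) dy + ∫((3*y**2 + 20*y - 23)/(y**3 - 13*y - 12)) dy + ∫(-4*exp(y)*sin(3*exp(y))) dy.
Step 2. Substitute u = exp(y), turning ∫(-4*exp(y)*sin(3*exp(y))) dy into ∫(-4*sin(3*u)) du: now ∫(2*y*cos(y)) dy + ∫((3*y**2 + 20*y - 23)/(y**3 - 13*y - 12)) dy + ∫(-4*sin(3*u)) du.
Step 3. Evaluate the standard form: now 4*cos(3*u)/3 + ∫(2*y*cos(y)) dy + ∫((3*y**2 + 20*y - 23)/(y**3 - 13*y - 12)) dy.
Step 4. Substitute back u = exp(y): now 4*cos(3*exp(y))/3 + ∫(2*y*cos(y)) dy + ∫((3*y**2 + 20*y - 23)/(y**3 - 13*y - 12)) dy.
Step 5. Integrate ∫(2*y*cos(y)) dy by parts with u = y, dv = (2*cos(y)) dy, so v = 2*sin(y): now 2*y*sin(y) + 4*cos(3*exp(y))/3 + ∫((3*y**2 + 20*y - 23)/(y**3 - 13*y - 12)) dy + ∫(-2*sin(y)) dy.
Step 6. Evaluate the standard form: now 2*y*sin(y) + 2*cos(y) + 4*cos(3*exp(y))/3 + ∫((3*y**2 + 20*y - 23)/(y**3 - 13*y - 12)) dy.
Step 7. Decompose ∫((3*y**2 + 20*y - 23)/(y**3 - 13*y - 12)) dy by partial fractions, (3*y**2 + 20*y - 23)/(y**3 - 13*y - 12) = -4/(y + 3) + 4/(y + 1) + 3/(y - 4): now 2*y*sin(y) + 2*cos(y) + 4*cos(3*exp(y))/3 + ∫(3/(y - 4)) dy + ∫(4/(y + 1)) dy + ∫(-4/(y + 3)) dy.
Step 8. Evaluate the standard form [assuming y > -3]: now 2*y*sin(y) - 4*log(y + 3) + 2*cos(y) + 4*cos(3*exp(y))/3 + ∫(3/(y - 4)) dy + ∫(4/(y + 1)) dy.
Step 9. Evaluate the standard form [assuming y > 4]: now 2*y*sin(y) + 3*log(y - 4) - 4*log(y + 3) + 2*cos(y) + 4*cos(3*exp(y))/3 + ∫(4/(y + 1)) dy.
Step 10. Evaluate the standard form [assuming y > -1]: now 2*y*sin(y) + 3*log(y - 4) + 4*log(y + 1) - 4*log(y + 3) + 2*cos(y) + 4*cos(3*exp(y))/3.
Answer: 2*y*sin(y) + 3*log(y - 4) + 4*log(y + 1) - 4*log(y + 3) + 2*cos(y) + 4*cos(3*exp(y))/3.


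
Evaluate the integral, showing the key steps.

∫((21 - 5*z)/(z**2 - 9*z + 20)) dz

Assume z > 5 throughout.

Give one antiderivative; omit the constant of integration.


Step 1. Decompose ∫((21 - 5*z)/(z**2 - 9*z + 20)) dz by partial fractions, (21 - 5*z)/(z**2 - 9*z + 20) = -1/(z - 4) - 4/(z - 5): now ∫(-4/(z - 5)) dz + ∫(-1/(z - 4)) dz.
Step 2. Evaluate the standard form [assuming z > 4]: now -log(z - 4) + ∫(-4/(z - 5)) dz.
Step 3. Evaluate the standard form [assuming z > 5]: now -4*log(z - 5) - log(z - 4).
Answer: -4*log(z - 5) - log(z - 4).


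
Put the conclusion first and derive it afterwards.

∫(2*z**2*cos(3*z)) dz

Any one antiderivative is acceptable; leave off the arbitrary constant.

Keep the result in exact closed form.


The answer is 2*z**2*sin(3*z)/3 + 4*z*cos(3*z)/9 - 4*sin(3*z)/27.
Step 1. Integrate ∫(2*z**2*cos(3*z)) dz by parts with u = z**2, dv = (2*cos(3*z)) dz, so v = 2*sin(3*z)/3: now 2*z**2*sin(3*z)/3 + ∫(-4*z*sin(3*z)/3) dz.
Step 2. Integrate ∫(-4*z*sin(3*z)/3) dz by parts with u = z, dv = (-4*sin(3*z)/3) dz, so v = 4*cos(3*z)/9: now 2*z**2*sin(3*z)/3 + 4*z*cos(3*z)/9 + ∫(-4*cos(3*z)/9) dz.
Step 3. Evaluate the standard form: now 2*z**2*sin(3*z)/3 + 4*z*cos(3*z)/9 - 4*sin(3*z)/27.
Answer: 2*z**2*sin(3*z)/3 + 4*z*cos(3*z)/9 - 4*sin(3*z)/27.


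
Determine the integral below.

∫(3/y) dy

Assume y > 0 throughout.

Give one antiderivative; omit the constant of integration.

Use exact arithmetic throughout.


Answer: 3*log(y).


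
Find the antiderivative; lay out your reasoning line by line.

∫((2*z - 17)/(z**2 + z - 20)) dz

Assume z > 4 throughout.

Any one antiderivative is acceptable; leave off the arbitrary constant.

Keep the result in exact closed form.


Step 1. Decompose ∫((2*z - 17)/(z**2 + z - 20)) dz by partial fractions, (2*z - 17)/(z**2 + z - 20) = 3/(z + 5) - 1/(z - 4): now ∫(-1/(z - 4)) dz + ∫(3/(z + 5)) dz.
Step 2. Evaluate the standard form [assuming z > 4]: now -log(z - 4) + ∫(3/(z + 5)) dz.
Step 3. Evaluate the standard form [assuming z > -5]: now -log(z - 4) + 3*log(z + 5).
Answer: -log(z - 4) + 3*log(z + 5).


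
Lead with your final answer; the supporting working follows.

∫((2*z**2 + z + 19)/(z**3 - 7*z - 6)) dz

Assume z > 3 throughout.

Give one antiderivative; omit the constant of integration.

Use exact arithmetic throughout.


The answer is 2*log(z - 3) - 5*log(z + 1) + 5*log(z + 2).
Step 1. Decompose ∫((2*z**2 + z + 19)/(z**3 - 7*z - 6)) dz by partial fractions, (2*z**2 + z + 19)/(z**3 - 7*z - 6) = 5/(z + 2) - 5/(z + 1) + 2/(z - 3): now ∫(2/(z - 3)) dz + ∫(-5/(z + 1)) dz + ∫(5/(z + 2)) dz.
Step 2. Evaluate the standard form [assuming z > -1]: now -5*log(z + 1) + ∫(2/(z - 3)) dz + ∫(5/(z + 2)) dz.
Step 3. Evaluate the standard form [assuming z > 3]: now 2*log(z - 3) - 5*log(z + 1) + ∫(5/(z + 2)) dz.
Step 4. Evaluate the standard form [assuming z > -2]: now 2*log(z - 3) - 5*log(z + 1) + 5*log(z + 2).
Answer: 2*log(z - 3) - 5*log(z + 1) + 5*log(z + 2).


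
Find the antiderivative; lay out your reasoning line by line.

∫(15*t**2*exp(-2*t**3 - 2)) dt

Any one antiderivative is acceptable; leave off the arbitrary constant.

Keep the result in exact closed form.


Step 1. Substitute u = t**3 + 1, turning ∫(15*t**2*exp(-2*t**3 - 2)) dt into ∫(5*exp(-2*u)) du: now ∫(5*exp(-2*u)) du.
Step 2. Evaluate the standard form: now -5*exp(-2*u)/2.
Step 3. Substitute back u = t**3 + 1: now -5*exp(-2*t**3 - 2)/2.
Answer: -5*exp(-2*t**3 - 2)/2.


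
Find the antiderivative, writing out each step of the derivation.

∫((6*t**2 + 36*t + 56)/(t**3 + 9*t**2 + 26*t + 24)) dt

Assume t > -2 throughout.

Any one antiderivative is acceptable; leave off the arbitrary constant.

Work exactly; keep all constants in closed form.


Step 1. Decompose ∫((6*t**2 + 36*t + 56)/(t**3 + 9*t**2 + 26*t + 24)) dt by partial fractions, (6*t**2 + 36*t + 56)/(t**3 + 9*t**2 + 26*t + 24) = 4/(t + 4) - 2/(t + 3) + 4/(t + 2): now ∫(4/(t + 2)) dt + ∫(-2/(t + 3)) dt + ∫(4/(t + 4)) dt.
Step 2. Evaluate the standard form [assuming t > -4]: now 4*log(t + 4) + ∫(4/(t + 2)) dt + ∫(-2/(t + 3)) dt.
Step 3. Evaluate the standard form [assuming t > -2]: now 4*log(t + 2) + 4*log(t + 4) + ∫(-2/(t + 3)) dt.
Step 4. Evaluate the standard form [assuming t > -3]: now 4*log(t + 2) - 2*log(t + 3) + 4*log(t + 4).
Answer: 4*log(t + 2) - 2*log(t + 3) + 4*log(t + 4).


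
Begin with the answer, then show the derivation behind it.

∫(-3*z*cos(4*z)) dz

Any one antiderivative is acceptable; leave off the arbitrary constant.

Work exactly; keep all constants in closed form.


The answer is -3*z*sin(4*z)/4 - 3*cos(4*z)/16.
Step 1. Integrate ∫(-3*z*cos(4*z)) dz by parts with u = z, dv = (-3*cos(4*z)) dz, so v = -3*sin(4*z)/4: now -3*z*sin(4*z)/4 + ∫(3*sin(4*z)/4) dz.
Step 2. Evaluate the standard form: now -3*z*sin(4*z)/4 - 3*cos(4*z)/16.
Answer: -3*z*sin(4*z)/4 - 3*cos(4*z)/16.


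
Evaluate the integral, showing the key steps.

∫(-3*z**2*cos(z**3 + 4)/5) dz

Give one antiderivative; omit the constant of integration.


Step 1. Substitute u = z**3 + 4, turning ∫(-3*z**2*cos(z**3 + 4)/5) dz into ∫(-cos(u)/5) du: now ∫(-cos(u)/5) du.
Step 2. Evaluate the standard form: now -sin(u)/5.
Step 3. Substitute back u = z**3 + 4: now -sin(z**3 + 4)/5.
Answer: -sin(z**3 + 4)/5.


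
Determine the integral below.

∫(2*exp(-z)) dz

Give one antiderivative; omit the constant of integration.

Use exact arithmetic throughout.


Answer: -2*exp(-z).


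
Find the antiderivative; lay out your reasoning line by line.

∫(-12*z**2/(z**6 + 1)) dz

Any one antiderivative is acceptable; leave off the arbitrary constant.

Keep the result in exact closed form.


Step 1. Substitute u = z**3, turning ∫(-12*z**2/(z**6 + 1)) dz into ∫(-4/(u**2 + 1)) du: now ∫(-4/(u**2 + 1)) du.
Step 2. Evaluate the standard form: now -4*atan(u).
Step 3. Substitute back u = z**3: now -4*atan(z**3).
Answer: -4*atan(z**3).


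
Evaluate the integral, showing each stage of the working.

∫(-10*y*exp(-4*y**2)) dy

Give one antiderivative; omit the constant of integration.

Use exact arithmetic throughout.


Step 1. Substitute u = y**2, turning ∫(-10*y*exp(-4*y**2)) dy into ∫(-5*exp(-4*u)) du: now ∫(-5*exp(-4*u)) du.
Step 2. Evaluate the standard form: now 5*exp(-4*u)/4.
Step 3. Substitute back u = y**2: now 5*exp(-4*y**2)/4.
Answer: 5*exp(-4*y**2)/4.


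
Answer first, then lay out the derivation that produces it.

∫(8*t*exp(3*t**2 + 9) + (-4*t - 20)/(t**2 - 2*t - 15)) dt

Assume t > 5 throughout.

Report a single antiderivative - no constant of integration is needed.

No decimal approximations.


The answer is 4*exp(3*t**2 + 9)/3 - 5*log(t - 5) + log(t + 3).
Step 1. Rewrite: now ∫(8*t*exp(3*t**2 + 9)) dt + ∫((-4*t - 20)/(t**2 - 2*t - 15)) dt.
Step 2. Decompose ∫((-4*t - 20)/(t**2 - 2*t - 15)) dt by partial fractions, (-4*t - 20)/(t**2 - 2*t - 15) = 1/(t + 3) - 5/(t - 5): now ∫(8*t*exp(3*t**2 + 9)) dt + ∫(-5/(t - 5)) dt + ∫(1/(t + 3)) dt.
Step 3. Evaluate the standard form [assuming t > -3]: now log(t + 3) + ∫(8*t*exp(3*t**2 + 9)) dt + ∫(-5/(t - 5)) dt.
Step 4. Evaluate the standard form [assuming t > 5]: now -5*log(t - 5) + log(t + 3) + ∫(8*t*exp(3*t**2 + 9)) dt.
Step 5. Substitute u = t**2 + 3, turning ∫(8*t*exp(3*t**2 + 9)) dt into ∫(4*exp(3*u)) du: now -5*log(t - 5) + log(t + 3) + ∫(4*exp(3*u)) du.
Step 6. Evaluate the standard form: now 4*exp(3*u)/3 - 5*log(t - 5) + log(t + 3).
Step 7. Substitute back u = t**2 + 3: now 4*exp(3*t**2 + 9)/3 - 5*log(t - 5) + log(t + 3).
Answer: 4*exp(3*t**2 + 9)/3 - 5*log(t - 5) + log(t + 3).


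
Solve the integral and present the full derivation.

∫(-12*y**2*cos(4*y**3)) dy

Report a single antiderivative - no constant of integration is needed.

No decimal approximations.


Step 1. Substitute u = y**3, turning ∫(-12*y**2*cos(4*y**3)) dy into ∫(-4*cos(4*u)) du: now ∫(-4*cos(4*u)) du.
Step 2. Evaluate the standard form: now -sin(4*u).
Step 3. Substitute back u = y**3: now -sin(4*y**3).
Answer: -sin(4*y**3).


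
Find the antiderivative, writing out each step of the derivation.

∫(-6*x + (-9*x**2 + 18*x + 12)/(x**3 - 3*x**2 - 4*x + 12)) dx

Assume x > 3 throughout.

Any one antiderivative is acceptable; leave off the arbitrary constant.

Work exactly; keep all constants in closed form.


Step 1. Rewrite: now ∫(-6*x) dx + ∫((-9*x**2 + 18*x + 12)/(x**3 - 3*x**2 - 4*x + 12)) dx.
Step 2. Decompose ∫((-9*x**2 + 18*x + 12)/(x**3 - 3*x**2 - 4*x + 12)) dx by partial fractions, (-9*x**2 + 18*x + 12)/(x**3 - 3*x**2 - 4*x + 12) = -3/(x + 2) - 3/(x - 2) - 3/(x - 3): now ∫(-6*x) dx + ∫(-3/(x - 3)) dx + ∫(-3/(x - 2)) dx + ∫(-3/(x + 2)) dx.
Step 3. Evaluate the standard form [assuming x > -2]: now -3*log(x + 2) + ∫(-6*x) dx + ∫(-3/(x - 3)) dx + ∫(-3/(x - 2)) dx.
Step 4. Evaluate the standard form [assuming x > 2]: now -3*log(x - 2) - 3*log(x + 2) + ∫(-6*x) dx + ∫(-3/(x - 3)) dx.
Step 5. Evaluate the standard form [assuming x > 3]: now -3*log(x - 3) - 3*log(x - 2) - 3*log(x + 2) + ∫(-6*x) dx.
Step 6. Evaluate the standard form: now -3*x**2 - 3*log(x - 3) - 3*log(x - 2) - 3*log(x + 2).
Answer: -3*x**2 - 3*log(x - 3) - 3*log(x - 2) - 3*log(x + 2).


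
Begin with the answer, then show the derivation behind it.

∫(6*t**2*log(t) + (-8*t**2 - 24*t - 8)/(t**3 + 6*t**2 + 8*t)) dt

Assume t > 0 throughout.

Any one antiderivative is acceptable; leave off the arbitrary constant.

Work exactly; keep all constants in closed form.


The answer is 2*t**3*log(t) - 2*t**3/3 - log(t) - 2*log(t + 2) - 5*log(t + 4).
Step 1. Rewrite: now ∫(6*t**2*log(t)) dt + ∫((-8*t**2 - 24*t - 8)/(t**3 + 6*t**2 + 8*t)) dt.
Step 2. Integrate ∫(6*t**2*log(t)) dt by parts with u = log(t), dv = (6*t**2) dt, so v = 2*t**3 [assuming t > 0]: now 2*t**3*log(t) + ∫(-2*t**2) dt + ∫((-8*t**2 - 24*t - 8)/(t**3 + 6*t**2 + 8*t)) dt.
Step 3. Evaluate the standard form: now 2*t**3*log(t) - 2*t**3/3 + ∫((-8*t**2 - 24*t - 8)/(t**3 + 6*t**2 + 8*t)) dt.
Step 4. Decompose ∫((-8*t**2 - 24*t - 8)/(t**3 + 6*t**2 + 8*t)) dt by partial fractions, (-8*t**2 - 24*t - 8)/(t**3 + 6*t**2 + 8*t) = -5/(t + 4) - 2/(t + 2) - 1/t: now 2*t**3*log(t) - 2*t**3/3 + ∫(-1/t) dt + ∫(-2/(t + 2)) dt + ∫(-5/(t + 4)) dt.
Step 5. Evaluate the standard form [assuming t > -2]: now 2*t**3*log(t) - 2*t**3/3 - 2*log(t + 2) + ∫(-1/t) dt + ∫(-5/(t + 4)) dt.
Step 6. Evaluate the standard form [assuming t > -4]: now 2*t**3*log(t) - 2*t**3/3 - 2*log(t + 2) - 5*log(t + 4) + ∫(-1/t) dt.
Step 7. Evaluate the standard form [assuming t > 0]: now 2*t**3*log(t) - 2*t**3/3 - log(t) - 2*log(t + 2) - 5*log(t + 4).
Answer: 2*t**3*log(t) - 2*t**3/3 - log(t) - 2*log(t + 2) - 5*log(t + 4).


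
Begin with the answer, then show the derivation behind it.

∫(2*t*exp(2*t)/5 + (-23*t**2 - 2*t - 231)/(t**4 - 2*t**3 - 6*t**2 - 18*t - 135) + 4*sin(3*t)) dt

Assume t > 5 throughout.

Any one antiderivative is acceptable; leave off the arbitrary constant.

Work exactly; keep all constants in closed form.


The answer is t*exp(2*t)/5 - exp(2*t)/10 - 3*log(t - 5) + 3*log(t + 3) - 4*cos(3*t)/3 + atan(t/3)/3.
Step 1. Rewrite: now ∫(2*t*exp(2*t)/5) dt + ∫((-23*t**2 - 2*t - 231)/(t**4 - 2*t**3 - 6*t**2 - 18*t - 135)) dt + ∫(4*sin(3*t)) dt.
Step 2. Decompose ∫((-23*t**2 - 2*t - 231)/(t**4 - 2*t**3 - 6*t**2 - 18*t - 135)) dt by partial fractions, (-23*t**2 - 2*t - 231)/(t**4 - 2*t**3 - 6*t**2 - 18*t - 135) = 1/(t**2 + 9) + 3/(t + 3) - 3/(t - 5): now ∫(2*t*exp(2*t)/5) dt + ∫(-3/(t - 5)) dt + ∫(3/(t + 3)) dt + ∫(1/(t**2 + 9)) dt + ∫(4*sin(3*t)) dt.
Step 3. Evaluate the standard form [assuming t > 5]: now -3*log(t - 5) + ∫(2*t*exp(2*t)/5) dt + ∫(3/(t + 3)) dt + ∫(1/(t**2 + 9)) dt + ∫(4*sin(3*t)) dt.
Step 4. Evaluate the standard form [assuming t > -3]: now -3*log(t - 5) + 3*log(t + 3) + ∫(2*t*exp(2*t)/5) dt + ∫(1/(t**2 + 9)) dt + ∫(4*sin(3*t)) dt.
Step 5. Evaluate the standard form: now -3*log(t - 5) + 3*log(t + 3) + atan(t/3)/3 + ∫(2*t*exp(2*t)/5) dt + ∫(4*sin(3*t)) dt.
Step 6. Integrate ∫(2*t*exp(2*t)/5) dt by parts with u = t, dv = (2*exp(2*t)/5) dt, so v = exp(2*t)/5: now t*exp(2*t)/5 - 3*log(t - 5) + 3*log(t + 3) + atan(t/3)/3 + ∫(-exp(2*t)/5) dt + ∫(4*sin(3*t)) dt.
Step 7. Evaluate the standard form: now t*exp(2*t)/5 - exp(2*t)/10 - 3*log(t - 5) + 3*log(t + 3) + atan(t/3)/3 + ∫(4*sin(3*t)) dt.
Step 8. Evaluate the standard form: now t*exp(2*t)/5 - exp(2*t)/10 - 3*log(t - 5) + 3*log(t + 3) - 4*cos(3*t)/3 + atan(t/3)/3.
Answer: t*exp(2*t)/5 - exp(2*t)/10 - 3*log(t - 5) + 3*log(t + 3) - 4*cos(3*t)/3 + atan(t/3)/3.


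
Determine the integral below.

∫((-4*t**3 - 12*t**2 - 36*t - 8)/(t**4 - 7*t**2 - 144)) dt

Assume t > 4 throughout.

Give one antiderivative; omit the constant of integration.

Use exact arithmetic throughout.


Answer: -3*log(t - 4) - log(t + 4) - 4*atan(t/3)/3.
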